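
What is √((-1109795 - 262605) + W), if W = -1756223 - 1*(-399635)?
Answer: 2*I*√682247 ≈ 1652.0*I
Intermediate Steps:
W = -1356588 (W = -1756223 + 399635 = -1356588)
√((-1109795 - 262605) + W) = √((-1109795 - 262605) - 1356588) = √(-1372400 - 1356588) = √(-2728988) = 2*I*√682247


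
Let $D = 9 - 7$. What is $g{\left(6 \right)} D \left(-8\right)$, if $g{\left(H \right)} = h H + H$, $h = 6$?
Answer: $-672$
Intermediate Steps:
$D = 2$ ($D = 9 - 7 = 2$)
$g{\left(H \right)} = 7 H$ ($g{\left(H \right)} = 6 H + H = 7 H$)
$g{\left(6 \right)} D \left(-8\right) = 7 \cdot 6 \cdot 2 \left(-8\right) = 42 \cdot 2 \left(-8\right) = 84 \left(-8\right) = -672$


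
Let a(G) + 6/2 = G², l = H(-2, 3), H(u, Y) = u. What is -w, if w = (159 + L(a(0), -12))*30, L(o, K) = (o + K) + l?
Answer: -4260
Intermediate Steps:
l = -2
a(G) = -3 + G²
L(o, K) = -2 + K + o (L(o, K) = (o + K) - 2 = (K + o) - 2 = -2 + K + o)
w = 4260 (w = (159 + (-2 - 12 + (-3 + 0²)))*30 = (159 + (-2 - 12 + (-3 + 0)))*30 = (159 + (-2 - 12 - 3))*30 = (159 - 17)*30 = 142*30 = 4260)
-w = -1*4260 = -4260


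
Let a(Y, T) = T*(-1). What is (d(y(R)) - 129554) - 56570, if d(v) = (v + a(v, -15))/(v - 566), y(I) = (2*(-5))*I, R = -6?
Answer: -94178819/506 ≈ -1.8612e+5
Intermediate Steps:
y(I) = -10*I
a(Y, T) = -T
d(v) = (15 + v)/(-566 + v) (d(v) = (v - 1*(-15))/(v - 566) = (v + 15)/(-566 + v) = (15 + v)/(-566 + v))
(d(y(R)) - 129554) - 56570 = ((15 - 10*(-6))/(-566 - 10*(-6)) - 129554) - 56570 = ((15 + 60)/(-566 + 60) - 129554) - 56570 = (75/(-506) - 129554) - 56570 = (-1/506*75 - 129554) - 56570 = (-75/506 - 129554) - 56570 = -65554399/506 - 56570 = -94178819/506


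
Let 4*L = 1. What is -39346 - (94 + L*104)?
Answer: -39466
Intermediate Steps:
L = ¼ (L = (¼)*1 = ¼ ≈ 0.25000)
-39346 - (94 + L*104) = -39346 - (94 + (¼)*104) = -39346 - (94 + 26) = -39346 - 1*120 = -39346 - 120 = -39466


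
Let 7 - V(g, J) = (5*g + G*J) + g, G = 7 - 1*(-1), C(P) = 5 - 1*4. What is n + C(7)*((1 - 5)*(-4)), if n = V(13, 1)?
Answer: -63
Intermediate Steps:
C(P) = 1 (C(P) = 5 - 4 = 1)
G = 8 (G = 7 + 1 = 8)
V(g, J) = 7 - 8*J - 6*g (V(g, J) = 7 - ((5*g + 8*J) + g) = 7 - (6*g + 8*J) = 7 + (-8*J - 6*g) = 7 - 8*J - 6*g)
n = -79 (n = 7 - 8*1 - 6*13 = 7 - 8 - 78 = -79)
n + C(7)*((1 - 5)*(-4)) = -79 + 1*((1 - 5)*(-4)) = -79 + 1*(-4*(-4)) = -79 + 1*16 = -79 + 16 = -63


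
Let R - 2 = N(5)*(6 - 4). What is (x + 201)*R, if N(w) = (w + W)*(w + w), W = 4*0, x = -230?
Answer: -2958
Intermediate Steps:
W = 0
N(w) = 2*w**2 (N(w) = (w + 0)*(w + w) = w*(2*w) = 2*w**2)
R = 102 (R = 2 + (2*5**2)*(6 - 4) = 2 + (2*25)*2 = 2 + 50*2 = 2 + 100 = 102)
(x + 201)*R = (-230 + 201)*102 = -29*102 = -2958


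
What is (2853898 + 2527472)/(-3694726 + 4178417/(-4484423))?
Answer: -254024625258/174407562437 ≈ -1.4565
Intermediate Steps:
(2853898 + 2527472)/(-3694726 + 4178417/(-4484423)) = 5381370/(-3694726 + 4178417*(-1/4484423)) = 5381370/(-3694726 - 4178417/4484423) = 5381370/(-16568718431515/4484423) = 5381370*(-4484423/16568718431515) = -254024625258/174407562437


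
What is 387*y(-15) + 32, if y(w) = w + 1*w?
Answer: -11578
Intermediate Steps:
y(w) = 2*w (y(w) = w + w = 2*w)
387*y(-15) + 32 = 387*(2*(-15)) + 32 = 387*(-30) + 32 = -11610 + 32 = -11578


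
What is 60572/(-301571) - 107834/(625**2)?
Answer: -56180544714/117801171875 ≈ -0.47691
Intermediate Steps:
60572/(-301571) - 107834/(625**2) = 60572*(-1/301571) - 107834/390625 = -60572/301571 - 107834*1/390625 = -60572/301571 - 107834/390625 = -56180544714/117801171875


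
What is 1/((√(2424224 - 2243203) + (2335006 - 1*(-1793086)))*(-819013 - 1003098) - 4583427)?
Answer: -7521846425639/56578173049892460664034580 + 1822111*√181021/56578173049892460664034580 ≈ -1.3293e-13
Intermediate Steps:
1/((√(2424224 - 2243203) + (2335006 - 1*(-1793086)))*(-819013 - 1003098) - 4583427) = 1/((√181021 + (2335006 + 1793086))*(-1822111) - 4583427) = 1/((√181021 + 4128092)*(-1822111) - 4583427) = 1/((4128092 + √181021)*(-1822111) - 4583427) = 1/((-7521841842212 - 1822111*√181021) - 4583427) = 1/(-7521846425639 - 1822111*√181021)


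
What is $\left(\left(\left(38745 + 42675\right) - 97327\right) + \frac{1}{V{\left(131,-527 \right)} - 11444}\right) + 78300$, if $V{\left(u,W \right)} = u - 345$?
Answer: $\frac{727377593}{11658} \approx 62393.0$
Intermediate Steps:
$V{\left(u,W \right)} = -345 + u$
$\left(\left(\left(38745 + 42675\right) - 97327\right) + \frac{1}{V{\left(131,-527 \right)} - 11444}\right) + 78300 = \left(\left(\left(38745 + 42675\right) - 97327\right) + \frac{1}{\left(-345 + 131\right) - 11444}\right) + 78300 = \left(\left(81420 - 97327\right) + \frac{1}{-214 - 11444}\right) + 78300 = \left(-15907 + \frac{1}{-11658}\right) + 78300 = \left(-15907 - \frac{1}{11658}\right) + 78300 = - \frac{185443807}{11658} + 78300 = \frac{727377593}{11658}$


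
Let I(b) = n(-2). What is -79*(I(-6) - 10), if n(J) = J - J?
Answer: 790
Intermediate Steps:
n(J) = 0
I(b) = 0
-79*(I(-6) - 10) = -79*(0 - 10) = -79*(-10) = 790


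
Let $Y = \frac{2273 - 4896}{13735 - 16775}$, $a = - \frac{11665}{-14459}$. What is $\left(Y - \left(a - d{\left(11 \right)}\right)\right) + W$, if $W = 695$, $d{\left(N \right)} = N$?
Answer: $\frac{1633418343}{2313440} \approx 706.06$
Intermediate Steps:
$a = \frac{11665}{14459}$ ($a = \left(-11665\right) \left(- \frac{1}{14459}\right) = \frac{11665}{14459} \approx 0.80676$)
$Y = \frac{2623}{3040}$ ($Y = - \frac{2623}{-3040} = \left(-2623\right) \left(- \frac{1}{3040}\right) = \frac{2623}{3040} \approx 0.86283$)
$\left(Y - \left(a - d{\left(11 \right)}\right)\right) + W = \left(\frac{2623}{3040} + \left(11 - \frac{11665}{14459}\right)\right) + 695 = \left(\frac{2623}{3040} + \frac{147384}{14459}\right) + 695 = \frac{25577543}{2313440} + 695 = \frac{1633418343}{2313440}$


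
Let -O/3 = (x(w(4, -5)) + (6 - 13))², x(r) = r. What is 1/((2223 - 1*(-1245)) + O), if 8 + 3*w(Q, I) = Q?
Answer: 3/9779 ≈ 0.00030678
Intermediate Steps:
w(Q, I) = -8/3 + Q/3
O = -625/3 (O = -3*((-8/3 + (⅓)*4) + (6 - 13))² = -3*((-8/3 + 4/3) - 7)² = -3*(-4/3 - 7)² = -3*(-25/3)² = -3*625/9 = -625/3 ≈ -208.33)
1/((2223 - 1*(-1245)) + O) = 1/((2223 - 1*(-1245)) - 625/3) = 1/((2223 + 1245) - 625/3) = 1/(3468 - 625/3) = 1/(9779/3) = 3/9779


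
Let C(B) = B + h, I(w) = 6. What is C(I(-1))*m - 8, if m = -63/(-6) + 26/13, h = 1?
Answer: 159/2 ≈ 79.500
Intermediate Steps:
m = 25/2 (m = -63*(-⅙) + 26*(1/13) = 21/2 + 2 = 25/2 ≈ 12.500)
C(B) = 1 + B (C(B) = B + 1 = 1 + B)
C(I(-1))*m - 8 = (1 + 6)*(25/2) - 8 = 7*(25/2) - 8 = 175/2 - 8 = 159/2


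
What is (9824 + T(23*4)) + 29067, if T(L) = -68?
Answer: 38823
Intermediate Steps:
(9824 + T(23*4)) + 29067 = (9824 - 68) + 29067 = 9756 + 29067 = 38823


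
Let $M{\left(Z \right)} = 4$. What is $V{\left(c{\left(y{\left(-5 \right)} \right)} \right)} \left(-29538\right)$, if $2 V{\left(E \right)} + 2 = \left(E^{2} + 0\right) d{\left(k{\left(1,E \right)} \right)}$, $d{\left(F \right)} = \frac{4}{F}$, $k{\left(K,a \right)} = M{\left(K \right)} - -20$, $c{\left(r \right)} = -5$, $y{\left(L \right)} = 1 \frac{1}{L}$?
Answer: $- \frac{63999}{2} \approx -32000.0$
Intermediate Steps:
$y{\left(L \right)} = \frac{1}{L}$
$k{\left(K,a \right)} = 24$ ($k{\left(K,a \right)} = 4 - -20 = 4 + 20 = 24$)
$V{\left(E \right)} = -1 + \frac{E^{2}}{12}$ ($V{\left(E \right)} = -1 + \frac{\left(E^{2} + 0\right) \frac{4}{24}}{2} = -1 + \frac{E^{2} \cdot 4 \cdot \frac{1}{24}}{2} = -1 + \frac{E^{2} \cdot \frac{1}{6}}{2} = -1 + \frac{\frac{1}{6} E^{2}}{2} = -1 + \frac{E^{2}}{12}$)
$V{\left(c{\left(y{\left(-5 \right)} \right)} \right)} \left(-29538\right) = \left(-1 + \frac{\left(-5\right)^{2}}{12}\right) \left(-29538\right) = \left(-1 + \frac{1}{12} \cdot 25\right) \left(-29538\right) = \left(-1 + \frac{25}{12}\right) \left(-29538\right) = \frac{13}{12} \left(-29538\right) = - \frac{63999}{2}$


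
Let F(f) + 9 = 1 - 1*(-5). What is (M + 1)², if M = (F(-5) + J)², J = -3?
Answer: 1369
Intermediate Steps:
F(f) = -3 (F(f) = -9 + (1 - 1*(-5)) = -9 + (1 + 5) = -9 + 6 = -3)
M = 36 (M = (-3 - 3)² = (-6)² = 36)
(M + 1)² = (36 + 1)² = 37² = 1369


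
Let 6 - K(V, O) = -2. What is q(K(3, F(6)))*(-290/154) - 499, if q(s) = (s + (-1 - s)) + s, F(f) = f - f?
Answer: -5634/11 ≈ -512.18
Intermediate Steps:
F(f) = 0
K(V, O) = 8 (K(V, O) = 6 - 1*(-2) = 6 + 2 = 8)
q(s) = -1 + s
q(K(3, F(6)))*(-290/154) - 499 = (-1 + 8)*(-290/154) - 499 = 7*(-290*1/154) - 499 = 7*(-145/77) - 499 = -145/11 - 499 = -5634/11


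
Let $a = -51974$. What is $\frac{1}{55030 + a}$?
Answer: $\frac{1}{3056} \approx 0.00032723$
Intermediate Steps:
$\frac{1}{55030 + a} = \frac{1}{55030 - 51974} = \frac{1}{3056}$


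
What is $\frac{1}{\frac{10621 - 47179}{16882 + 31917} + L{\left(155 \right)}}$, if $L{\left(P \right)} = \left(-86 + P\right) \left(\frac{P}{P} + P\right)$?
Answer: $\frac{48799}{525235878} \approx 9.2909 \cdot 10^{-5}$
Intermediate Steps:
$L{\left(P \right)} = \left(1 + P\right) \left(-86 + P\right)$ ($L{\left(P \right)} = \left(-86 + P\right) \left(1 + P\right) = \left(1 + P\right) \left(-86 + P\right)$)
$\frac{1}{\frac{10621 - 47179}{16882 + 31917} + L{\left(155 \right)}} = \frac{1}{\frac{10621 - 47179}{16882 + 31917} - \left(13261 - 24025\right)} = \frac{1}{- \frac{36558}{48799} - -10764} = \frac{1}{\left(-36558\right) \frac{1}{48799} + 10764} = \frac{1}{- \frac{36558}{48799} + 10764} = \frac{1}{\frac{525235878}{48799}} = \frac{48799}{525235878}$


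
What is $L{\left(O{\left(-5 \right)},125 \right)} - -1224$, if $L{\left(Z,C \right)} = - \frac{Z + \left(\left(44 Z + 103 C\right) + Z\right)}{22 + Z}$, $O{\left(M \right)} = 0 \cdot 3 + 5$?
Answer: $\frac{19943}{27} \approx 738.63$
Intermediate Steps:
$O{\left(M \right)} = 5$ ($O{\left(M \right)} = 0 + 5 = 5$)
$L{\left(Z,C \right)} = - \frac{46 Z + 103 C}{22 + Z}$ ($L{\left(Z,C \right)} = - \frac{Z + \left(45 Z + 103 C\right)}{22 + Z} = - \frac{46 Z + 103 C}{22 + Z}$)
$L{\left(O{\left(-5 \right)},125 \right)} - -1224 = \frac{\left(-103\right) 125 - 230}{22 + 5} - -1224 = \frac{-12875 - 230}{27} + 1224 = \frac{1}{27} \left(-13105\right) + 1224 = - \frac{13105}{27} + 1224 = \frac{19943}{27}$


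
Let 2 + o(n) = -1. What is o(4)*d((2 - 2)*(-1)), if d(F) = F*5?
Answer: 0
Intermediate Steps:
o(n) = -3 (o(n) = -2 - 1 = -3)
d(F) = 5*F
o(4)*d((2 - 2)*(-1)) = -15*(2 - 2)*(-1) = -15*0*(-1) = -15*0 = -3*0 = 0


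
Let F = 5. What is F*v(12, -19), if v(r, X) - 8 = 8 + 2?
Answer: 90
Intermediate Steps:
v(r, X) = 18 (v(r, X) = 8 + (8 + 2) = 8 + 10 = 18)
F*v(12, -19) = 5*18 = 90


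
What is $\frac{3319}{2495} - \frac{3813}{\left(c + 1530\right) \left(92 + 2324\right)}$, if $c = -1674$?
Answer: $\frac{388068937}{289340160} \approx 1.3412$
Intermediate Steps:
$\frac{3319}{2495} - \frac{3813}{\left(c + 1530\right) \left(92 + 2324\right)} = \frac{3319}{2495} - \frac{3813}{\left(-1674 + 1530\right) \left(92 + 2324\right)} = 3319 \cdot \frac{1}{2495} - \frac{3813}{\left(-144\right) 2416} = \frac{3319}{2495} - \frac{3813}{-347904} = \frac{3319}{2495} - - \frac{1271}{115968} = \frac{3319}{2495} + \frac{1271}{115968} = \frac{388068937}{289340160}$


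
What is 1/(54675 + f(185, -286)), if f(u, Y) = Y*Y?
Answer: 1/136471 ≈ 7.3276e-6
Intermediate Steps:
f(u, Y) = Y**2
1/(54675 + f(185, -286)) = 1/(54675 + (-286)**2) = 1/(54675 + 81796) = 1/136471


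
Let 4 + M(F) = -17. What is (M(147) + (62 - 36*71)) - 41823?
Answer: -44338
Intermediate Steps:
M(F) = -21 (M(F) = -4 - 17 = -21)
(M(147) + (62 - 36*71)) - 41823 = (-21 + (62 - 36*71)) - 41823 = (-21 + (62 - 2556)) - 41823 = (-21 - 2494) - 41823 = -2515 - 41823 = -44338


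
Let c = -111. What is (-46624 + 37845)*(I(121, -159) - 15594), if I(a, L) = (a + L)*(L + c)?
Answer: 46827186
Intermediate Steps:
I(a, L) = (-111 + L)*(L + a) (I(a, L) = (a + L)*(L - 111) = (L + a)*(-111 + L) = (-111 + L)*(L + a))
(-46624 + 37845)*(I(121, -159) - 15594) = (-46624 + 37845)*(((-159)² - 111*(-159) - 111*121 - 159*121) - 15594) = -8779*((25281 + 17649 - 13431 - 19239) - 15594) = -8779*(10260 - 15594) = -8779*(-5334) = 46827186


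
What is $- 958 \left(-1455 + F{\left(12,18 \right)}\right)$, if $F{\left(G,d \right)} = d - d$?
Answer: $1393890$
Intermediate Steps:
$F{\left(G,d \right)} = 0$
$- 958 \left(-1455 + F{\left(12,18 \right)}\right) = - 958 \left(-1455 + 0\right) = \left(-958\right) \left(-1455\right) = 1393890$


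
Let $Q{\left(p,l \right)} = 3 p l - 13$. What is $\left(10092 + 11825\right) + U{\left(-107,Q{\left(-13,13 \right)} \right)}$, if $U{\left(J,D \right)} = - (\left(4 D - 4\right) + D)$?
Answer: $24521$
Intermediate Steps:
$Q{\left(p,l \right)} = -13 + 3 l p$ ($Q{\left(p,l \right)} = 3 l p - 13 = -13 + 3 l p$)
$U{\left(J,D \right)} = 4 - 5 D$ ($U{\left(J,D \right)} = - (\left(-4 + 4 D\right) + D) = - (-4 + 5 D) = 4 - 5 D$)
$\left(10092 + 11825\right) + U{\left(-107,Q{\left(-13,13 \right)} \right)} = \left(10092 + 11825\right) - \left(-4 + 5 \left(-13 + 3 \cdot 13 \left(-13\right)\right)\right) = 21917 - \left(-4 + 5 \left(-13 - 507\right)\right) = 21917 + \left(4 - -2600\right) = 21917 + \left(4 + 2600\right) = 21917 + 2604 = 24521$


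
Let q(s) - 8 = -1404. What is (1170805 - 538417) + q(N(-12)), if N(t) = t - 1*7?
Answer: 630992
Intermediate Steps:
N(t) = -7 + t (N(t) = t - 7 = -7 + t)
q(s) = -1396 (q(s) = 8 - 1404 = -1396)
(1170805 - 538417) + q(N(-12)) = (1170805 - 538417) - 1396 = 632388 - 1396 = 630992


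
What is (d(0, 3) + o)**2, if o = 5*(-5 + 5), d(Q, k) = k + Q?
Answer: 9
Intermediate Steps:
d(Q, k) = Q + k
o = 0 (o = 5*0 = 0)
(d(0, 3) + o)**2 = ((0 + 3) + 0)**2 = (3 + 0)**2 = 3**2 = 9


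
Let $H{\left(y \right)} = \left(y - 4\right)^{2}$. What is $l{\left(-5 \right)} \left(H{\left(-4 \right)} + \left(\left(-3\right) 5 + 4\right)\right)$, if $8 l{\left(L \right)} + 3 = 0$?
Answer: $- \frac{159}{8} \approx -19.875$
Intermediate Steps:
$H{\left(y \right)} = \left(-4 + y\right)^{2}$
$l{\left(L \right)} = - \frac{3}{8}$ ($l{\left(L \right)} = - \frac{3}{8} + \frac{1}{8} \cdot 0 = - \frac{3}{8} + 0 = - \frac{3}{8}$)
$l{\left(-5 \right)} \left(H{\left(-4 \right)} + \left(\left(-3\right) 5 + 4\right)\right) = - \frac{3 \left(\left(-4 - 4\right)^{2} + \left(\left(-3\right) 5 + 4\right)\right)}{8} = - \frac{3 \left(\left(-8\right)^{2} + \left(-15 + 4\right)\right)}{8} = - \frac{3 \left(64 - 11\right)}{8} = \left(- \frac{3}{8}\right) 53 = - \frac{159}{8}$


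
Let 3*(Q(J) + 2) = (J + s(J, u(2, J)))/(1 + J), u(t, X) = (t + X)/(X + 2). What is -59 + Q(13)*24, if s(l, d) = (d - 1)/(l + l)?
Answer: -697/7 ≈ -99.571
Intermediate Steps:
u(t, X) = (X + t)/(2 + X)
s(l, d) = (-1 + d)/(2*l) (s(l, d) = (-1 + d)/((2*l)) = (-1 + d)*(1/(2*l)) = (-1 + d)/(2*l))
Q(J) = -2 + J/(3*(1 + J)) (Q(J) = -2 + ((J + (-1 + (J + 2)/(2 + J))/(2*J))/(1 + J))/3 = -2 + ((J + (-1 + (2 + J)/(2 + J))/(2*J))/(1 + J))/3 = -2 + ((J + (-1 + 1)/(2*J))/(1 + J))/3 = -2 + ((J + (½)*0/J)/(1 + J))/3 = -2 + ((J + 0)/(1 + J))/3 = -2 + (J/(1 + J))/3 = -2 + J/(3*(1 + J)))
-59 + Q(13)*24 = -59 + ((-6 - 5*13)/(3*(1 + 13)))*24 = -59 + ((⅓)*(-6 - 65)/14)*24 = -59 + ((⅓)*(1/14)*(-71))*24 = -59 - 71/42*24 = -59 - 284/7 = -697/7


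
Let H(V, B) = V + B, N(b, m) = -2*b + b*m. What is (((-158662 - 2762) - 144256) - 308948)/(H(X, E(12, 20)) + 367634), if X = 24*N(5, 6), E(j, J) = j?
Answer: -307314/184063 ≈ -1.6696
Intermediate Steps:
X = 480 (X = 24*(5*(-2 + 6)) = 24*(5*4) = 24*20 = 480)
H(V, B) = B + V
(((-158662 - 2762) - 144256) - 308948)/(H(X, E(12, 20)) + 367634) = (((-158662 - 2762) - 144256) - 308948)/((12 + 480) + 367634) = ((-161424 - 144256) - 308948)/(492 + 367634) = (-305680 - 308948)/368126 = -614628*1/368126 = -307314/184063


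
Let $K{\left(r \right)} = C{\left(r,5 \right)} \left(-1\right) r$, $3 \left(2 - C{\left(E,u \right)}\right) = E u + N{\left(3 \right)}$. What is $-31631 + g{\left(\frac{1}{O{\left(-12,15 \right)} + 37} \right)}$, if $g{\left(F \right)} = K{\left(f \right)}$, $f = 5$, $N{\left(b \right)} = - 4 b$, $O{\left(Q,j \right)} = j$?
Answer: $- \frac{94858}{3} \approx -31619.0$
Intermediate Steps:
$C{\left(E,u \right)} = 6 - \frac{E u}{3}$ ($C{\left(E,u \right)} = 2 - \frac{E u - 12}{3} = 2 - \frac{-12 + E u}{3} = 2 - \left(-4 + \frac{E u}{3}\right) = 6 - \frac{E u}{3}$)
$K{\left(r \right)} = r \left(-6 + \frac{5 r}{3}\right)$ ($K{\left(r \right)} = \left(6 - \frac{1}{3} r 5\right) \left(-1\right) r = \left(6 - \frac{5 r}{3}\right) \left(-1\right) r = \left(-6 + \frac{5 r}{3}\right) r = r \left(-6 + \frac{5 r}{3}\right)$)
$g{\left(F \right)} = \frac{35}{3}$ ($g{\left(F \right)} = \frac{1}{3} \cdot 5 \left(-18 + 5 \cdot 5\right) = \frac{1}{3} \cdot 5 \left(-18 + 25\right) = \frac{1}{3} \cdot 5 \cdot 7 = \frac{35}{3}$)
$-31631 + g{\left(\frac{1}{O{\left(-12,15 \right)} + 37} \right)} = -31631 + \frac{35}{3} = - \frac{94858}{3}$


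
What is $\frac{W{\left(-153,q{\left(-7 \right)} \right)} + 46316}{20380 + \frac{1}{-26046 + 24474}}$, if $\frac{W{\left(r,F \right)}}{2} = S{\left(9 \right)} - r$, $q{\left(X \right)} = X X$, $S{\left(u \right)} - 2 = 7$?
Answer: $\frac{73318080}{32037359} \approx 2.2885$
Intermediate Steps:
$S{\left(u \right)} = 9$ ($S{\left(u \right)} = 2 + 7 = 9$)
$q{\left(X \right)} = X^{2}$
$W{\left(r,F \right)} = 18 - 2 r$ ($W{\left(r,F \right)} = 2 \left(9 - r\right) = 18 - 2 r$)
$\frac{W{\left(-153,q{\left(-7 \right)} \right)} + 46316}{20380 + \frac{1}{-26046 + 24474}} = \frac{\left(18 - -306\right) + 46316}{20380 + \frac{1}{-26046 + 24474}} = \frac{\left(18 + 306\right) + 46316}{20380 + \frac{1}{-1572}} = \frac{324 + 46316}{20380 - \frac{1}{1572}} = \frac{46640}{\frac{32037359}{1572}} = 46640 \cdot \frac{1572}{32037359} = \frac{73318080}{32037359}$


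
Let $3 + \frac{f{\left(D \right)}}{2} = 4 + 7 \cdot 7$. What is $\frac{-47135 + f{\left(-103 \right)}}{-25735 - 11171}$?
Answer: $\frac{47035}{36906} \approx 1.2745$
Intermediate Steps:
$f{\left(D \right)} = 100$ ($f{\left(D \right)} = -6 + 2 \left(4 + 7 \cdot 7\right) = -6 + 2 \left(4 + 49\right) = -6 + 2 \cdot 53 = -6 + 106 = 100$)
$\frac{-47135 + f{\left(-103 \right)}}{-25735 - 11171} = \frac{-47135 + 100}{-25735 - 11171} = - \frac{47035}{-36906} = \left(-47035\right) \left(- \frac{1}{36906}\right) = \frac{47035}{36906}$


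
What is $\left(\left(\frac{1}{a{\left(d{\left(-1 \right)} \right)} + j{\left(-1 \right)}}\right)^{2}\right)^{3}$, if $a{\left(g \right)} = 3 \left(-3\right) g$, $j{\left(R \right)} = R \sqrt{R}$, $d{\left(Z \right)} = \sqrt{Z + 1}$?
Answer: $-1$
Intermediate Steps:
$d{\left(Z \right)} = \sqrt{1 + Z}$
$j{\left(R \right)} = R^{\frac{3}{2}}$
$a{\left(g \right)} = - 9 g$
$\left(\left(\frac{1}{a{\left(d{\left(-1 \right)} \right)} + j{\left(-1 \right)}}\right)^{2}\right)^{3} = \left(\left(\frac{1}{- 9 \sqrt{1 - 1} + \left(-1\right)^{\frac{3}{2}}}\right)^{2}\right)^{3} = \left(\left(\frac{1}{- 9 \sqrt{0} - i}\right)^{2}\right)^{3} = \left(\left(\frac{1}{\left(-9\right) 0 - i}\right)^{2}\right)^{3} = \left(\left(\frac{1}{0 - i}\right)^{2}\right)^{3} = \left(\left(\frac{1}{\left(-1\right) i}\right)^{2}\right)^{3} = \left(i^{2}\right)^{3} = \left(-1\right)^{3} = -1$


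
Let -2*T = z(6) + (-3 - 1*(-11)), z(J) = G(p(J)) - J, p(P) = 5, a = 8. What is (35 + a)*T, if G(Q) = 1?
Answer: -129/2 ≈ -64.500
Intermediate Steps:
z(J) = 1 - J
T = -3/2 (T = -((1 - 1*6) + (-3 - 1*(-11)))/2 = -((1 - 6) + (-3 + 11))/2 = -(-5 + 8)/2 = -½*3 = -3/2 ≈ -1.5000)
(35 + a)*T = (35 + 8)*(-3/2) = 43*(-3/2) = -129/2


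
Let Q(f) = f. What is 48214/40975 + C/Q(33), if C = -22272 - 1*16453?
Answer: -144105983/122925 ≈ -1172.3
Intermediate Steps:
C = -38725 (C = -22272 - 16453 = -38725)
48214/40975 + C/Q(33) = 48214/40975 - 38725/33 = -144105983/122925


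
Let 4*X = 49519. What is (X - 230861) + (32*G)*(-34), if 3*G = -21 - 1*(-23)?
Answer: -2630479/12 ≈ -2.1921e+5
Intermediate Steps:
X = 49519/4 (X = (¼)*49519 = 49519/4 ≈ 12380.)
G = ⅔ (G = (-21 - 1*(-23))/3 = (-21 + 23)/3 = (⅓)*2 = ⅔ ≈ 0.66667)
(X - 230861) + (32*G)*(-34) = (49519/4 - 230861) + (32*(⅔))*(-34) = -873925/4 + (64/3)*(-34) = -873925/4 - 2176/3 = -2630479/12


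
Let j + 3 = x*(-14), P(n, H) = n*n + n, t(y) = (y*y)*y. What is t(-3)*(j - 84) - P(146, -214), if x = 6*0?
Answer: -19113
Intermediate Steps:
x = 0
t(y) = y³ (t(y) = y²*y = y³)
P(n, H) = n + n² (P(n, H) = n² + n = n + n²)
j = -3 (j = -3 + 0*(-14) = -3 + 0 = -3)
t(-3)*(j - 84) - P(146, -214) = (-3)³*(-3 - 84) - 146*(1 + 146) = -27*(-87) - 146*147 = 2349 - 1*21462 = 2349 - 21462 = -19113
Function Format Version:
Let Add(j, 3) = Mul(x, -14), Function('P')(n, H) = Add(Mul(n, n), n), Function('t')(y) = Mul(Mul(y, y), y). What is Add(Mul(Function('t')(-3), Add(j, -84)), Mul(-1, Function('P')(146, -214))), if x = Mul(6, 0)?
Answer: -19113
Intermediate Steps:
x = 0
Function('t')(y) = Pow(y, 3) (Function('t')(y) = Mul(Pow(y, 2), y) = Pow(y, 3))
Function('P')(n, H) = Add(n, Pow(n, 2)) (Function('P')(n, H) = Add(Pow(n, 2), n) = Add(n, Pow(n, 2)))
j = -3 (j = Add(-3, Mul(0, -14)) = Add(-3, 0) = -3)
Add(Mul(Function('t')(-3), Add(j, -84)), Mul(-1, Function('P')(146, -214))) = Add(Mul(Pow(-3, 3), Add(-3, -84)), Mul(-1, Mul(146, Add(1, 146)))) = Add(Mul(-27, -87), Mul(-1, Mul(146, 147))) = Add(2349, Mul(-1, 21462)) = Add(2349, -21462) = -19113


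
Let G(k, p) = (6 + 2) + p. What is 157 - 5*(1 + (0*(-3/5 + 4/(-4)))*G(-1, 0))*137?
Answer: -528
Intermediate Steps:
G(k, p) = 8 + p
157 - 5*(1 + (0*(-3/5 + 4/(-4)))*G(-1, 0))*137 = 157 - 5*(1 + (0*(-3/5 + 4/(-4)))*(8 + 0))*137 = 157 - 5*(1 + (0*(-3*1/5 + 4*(-1/4)))*8)*137 = 157 - 5*(1 + (0*(-3/5 - 1))*8)*137 = 157 - 5*(1 + (0*(-8/5))*8)*137 = 157 - 5*(1 + 0*8)*137 = 157 - 5*(1 + 0)*137 = 157 - 5*1*137 = 157 - 5*137 = 157 - 685 = -528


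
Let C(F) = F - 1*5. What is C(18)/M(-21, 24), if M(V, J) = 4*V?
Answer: -13/84 ≈ -0.15476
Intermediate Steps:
C(F) = -5 + F (C(F) = F - 5 = -5 + F)
C(18)/M(-21, 24) = (-5 + 18)/((4*(-21))) = 13/(-84) = 13*(-1/84) = -13/84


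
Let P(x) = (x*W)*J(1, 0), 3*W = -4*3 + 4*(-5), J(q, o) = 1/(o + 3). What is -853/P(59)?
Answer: 7677/1888 ≈ 4.0662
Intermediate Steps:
J(q, o) = 1/(3 + o)
W = -32/3 (W = (-4*3 + 4*(-5))/3 = (-12 - 20)/3 = (1/3)*(-32) = -32/3 ≈ -10.667)
P(x) = -32*x/9 (P(x) = (x*(-32/3))/(3 + 0) = -32*x/3/3 = -32*x/3*(1/3) = -32*x/9)
-853/P(59) = -853/((-32/9*59)) = -853/(-1888/9) = -853*(-9/1888) = 7677/1888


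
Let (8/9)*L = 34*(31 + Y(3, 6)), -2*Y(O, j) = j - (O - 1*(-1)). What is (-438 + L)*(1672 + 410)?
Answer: 1477179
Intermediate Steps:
Y(O, j) = ½ + O/2 - j/2 (Y(O, j) = -(j - (O - 1*(-1)))/2 = -(j - (O + 1))/2 = -(j - (1 + O))/2 = -(j + (-1 - O))/2 = -(-1 + j - O)/2 = ½ + O/2 - j/2)
L = 2295/2 (L = 9*(34*(31 + (½ + (½)*3 - ½*6)))/8 = 9*(34*(31 + (½ + 3/2 - 3)))/8 = 9*(34*(31 - 1))/8 = 9*(34*30)/8 = (9/8)*1020 = 2295/2 ≈ 1147.5)
(-438 + L)*(1672 + 410) = (-438 + 2295/2)*(1672 + 410) = (1419/2)*2082 = 1477179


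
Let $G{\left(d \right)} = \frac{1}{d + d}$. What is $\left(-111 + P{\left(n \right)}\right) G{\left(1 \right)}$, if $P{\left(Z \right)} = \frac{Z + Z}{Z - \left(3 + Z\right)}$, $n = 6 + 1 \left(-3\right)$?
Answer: $- \frac{113}{2} \approx -56.5$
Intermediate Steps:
$n = 3$ ($n = 6 - 3 = 3$)
$P{\left(Z \right)} = - \frac{2 Z}{3}$ ($P{\left(Z \right)} = \frac{2 Z}{-3} = 2 Z \left(- \frac{1}{3}\right) = - \frac{2 Z}{3}$)
$G{\left(d \right)} = \frac{1}{2 d}$
$\left(-111 + P{\left(n \right)}\right) G{\left(1 \right)} = \left(-111 - 2\right) \frac{1}{2 \cdot 1} = \left(-111 - 2\right) \frac{1}{2} \cdot 1 = \left(-113\right) \frac{1}{2} = - \frac{113}{2}$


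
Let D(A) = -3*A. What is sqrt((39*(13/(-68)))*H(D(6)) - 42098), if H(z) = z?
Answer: I*sqrt(48510146)/34 ≈ 204.85*I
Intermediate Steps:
sqrt((39*(13/(-68)))*H(D(6)) - 42098) = sqrt((39*(13/(-68)))*(-3*6) - 42098) = sqrt((39*(13*(-1/68)))*(-18) - 42098) = sqrt((39*(-13/68))*(-18) - 42098) = sqrt(-507/68*(-18) - 42098) = sqrt(4563/34 - 42098) = sqrt(-1426769/34) = I*sqrt(48510146)/34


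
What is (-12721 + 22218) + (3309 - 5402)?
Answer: 7404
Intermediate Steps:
(-12721 + 22218) + (3309 - 5402) = 9497 - 2093 = 7404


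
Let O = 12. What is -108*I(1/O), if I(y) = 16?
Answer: -1728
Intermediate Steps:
-108*I(1/O) = -108*16 = -1728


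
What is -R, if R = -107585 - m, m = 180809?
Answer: 288394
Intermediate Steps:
R = -288394 (R = -107585 - 1*180809 = -107585 - 180809 = -288394)
-R = -1*(-288394) = 288394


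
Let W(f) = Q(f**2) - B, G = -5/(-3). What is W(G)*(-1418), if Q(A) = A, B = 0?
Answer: -35450/9 ≈ -3938.9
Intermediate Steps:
G = 5/3 (G = -5*(-1/3) = 5/3 ≈ 1.6667)
W(f) = f**2 (W(f) = f**2 - 1*0 = f**2 + 0 = f**2)
W(G)*(-1418) = (5/3)**2*(-1418) = (25/9)*(-1418) = -35450/9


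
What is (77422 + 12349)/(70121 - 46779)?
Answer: 8161/2122 ≈ 3.8459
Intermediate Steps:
(77422 + 12349)/(70121 - 46779) = 89771/23342 = 89771*(1/23342) = 8161/2122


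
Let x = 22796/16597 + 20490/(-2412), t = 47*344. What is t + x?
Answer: 107825284229/6671994 ≈ 16161.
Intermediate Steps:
t = 16168
x = -47514763/6671994 (x = 22796*(1/16597) + 20490*(-1/2412) = 22796/16597 - 3415/402 = -47514763/6671994 ≈ -7.1215)
t + x = 16168 - 47514763/6671994 = 107825284229/6671994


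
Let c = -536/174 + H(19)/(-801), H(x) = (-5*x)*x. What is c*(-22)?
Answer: 422642/23229 ≈ 18.195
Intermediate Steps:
H(x) = -5*x²
c = -19211/23229 (c = -536/174 - 5*19²/(-801) = -536*1/174 - 5*361*(-1/801) = -268/87 - 1805*(-1/801) = -268/87 + 1805/801 = -19211/23229 ≈ -0.82703)
c*(-22) = -19211/23229*(-22) = 422642/23229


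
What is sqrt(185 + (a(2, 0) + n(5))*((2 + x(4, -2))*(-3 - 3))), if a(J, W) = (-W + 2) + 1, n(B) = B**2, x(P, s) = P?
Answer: I*sqrt(823) ≈ 28.688*I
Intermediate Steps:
a(J, W) = 3 - W (a(J, W) = (2 - W) + 1 = 3 - W)
sqrt(185 + (a(2, 0) + n(5))*((2 + x(4, -2))*(-3 - 3))) = sqrt(185 + ((3 - 1*0) + 5**2)*((2 + 4)*(-3 - 3))) = sqrt(185 + ((3 + 0) + 25)*(6*(-6))) = sqrt(185 + (3 + 25)*(-36)) = sqrt(185 + 28*(-36)) = sqrt(185 - 1008) = sqrt(-823) = I*sqrt(823)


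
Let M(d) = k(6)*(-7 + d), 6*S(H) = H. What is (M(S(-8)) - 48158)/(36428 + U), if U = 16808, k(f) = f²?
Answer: -24229/26618 ≈ -0.91025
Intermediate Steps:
S(H) = H/6
M(d) = -252 + 36*d (M(d) = 6²*(-7 + d) = 36*(-7 + d) = -252 + 36*d)
(M(S(-8)) - 48158)/(36428 + U) = ((-252 + 36*((⅙)*(-8))) - 48158)/(36428 + 16808) = ((-252 + 36*(-4/3)) - 48158)/53236 = ((-252 - 48) - 48158)*(1/53236) = (-300 - 48158)*(1/53236) = -48458*1/53236 = -24229/26618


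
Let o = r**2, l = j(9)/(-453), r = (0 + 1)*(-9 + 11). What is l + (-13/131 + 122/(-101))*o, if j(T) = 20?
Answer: -31603160/5993643 ≈ -5.2728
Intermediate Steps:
r = 2 (r = 1*2 = 2)
l = -20/453 (l = 20/(-453) = 20*(-1/453) = -20/453 ≈ -0.044150)
o = 4 (o = 2**2 = 4)
l + (-13/131 + 122/(-101))*o = -20/453 + (-13/131 + 122/(-101))*4 = -20/453 + (-13*1/131 + 122*(-1/101))*4 = -20/453 + (-13/131 - 122/101)*4 = -20/453 - 17295/13231*4 = -20/453 - 69180/13231 = -31603160/5993643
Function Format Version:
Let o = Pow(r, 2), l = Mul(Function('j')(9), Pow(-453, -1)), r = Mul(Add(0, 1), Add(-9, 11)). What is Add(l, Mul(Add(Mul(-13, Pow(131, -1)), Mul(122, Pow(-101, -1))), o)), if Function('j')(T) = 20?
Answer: Rational(-31603160, 5993643) ≈ -5.2728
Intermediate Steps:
r = 2 (r = Mul(1, 2) = 2)
l = Rational(-20, 453) (l = Mul(20, Pow(-453, -1)) = Mul(20, Rational(-1, 453)) = Rational(-20, 453) ≈ -0.044150)
o = 4 (o = Pow(2, 2) = 4)
Add(l, Mul(Add(Mul(-13, Pow(131, -1)), Mul(122, Pow(-101, -1))), o)) = Add(Rational(-20, 453), Mul(Add(Mul(-13, Pow(131, -1)), Mul(122, Pow(-101, -1))), 4)) = Add(Rational(-20, 453), Mul(Add(Mul(-13, Rational(1, 131)), Mul(122, Rational(-1, 101))), 4)) = Add(Rational(-20, 453), Mul(Add(Rational(-13, 131), Rational(-122, 101)), 4)) = Add(Rational(-20, 453), Mul(Rational(-17295, 13231), 4)) = Add(Rational(-20, 453), Rational(-69180, 13231)) = Rational(-31603160, 5993643)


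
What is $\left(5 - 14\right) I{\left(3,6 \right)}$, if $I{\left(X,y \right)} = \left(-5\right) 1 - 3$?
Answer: $72$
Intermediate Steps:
$I{\left(X,y \right)} = -8$ ($I{\left(X,y \right)} = -5 - 3 = -8$)
$\left(5 - 14\right) I{\left(3,6 \right)} = \left(5 - 14\right) \left(-8\right) = \left(-9\right) \left(-8\right) = 72$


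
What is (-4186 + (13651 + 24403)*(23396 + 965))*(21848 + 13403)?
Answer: 32678710136308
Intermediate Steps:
(-4186 + (13651 + 24403)*(23396 + 965))*(21848 + 13403) = (-4186 + 38054*24361)*35251 = (-4186 + 927033494)*35251 = 927029308*35251 = 32678710136308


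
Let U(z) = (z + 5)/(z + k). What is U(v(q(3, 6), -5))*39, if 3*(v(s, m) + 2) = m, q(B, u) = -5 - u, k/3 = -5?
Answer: -39/14 ≈ -2.7857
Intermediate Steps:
k = -15 (k = 3*(-5) = -15)
v(s, m) = -2 + m/3
U(z) = (5 + z)/(-15 + z) (U(z) = (z + 5)/(z - 15) = (5 + z)/(-15 + z))
U(v(q(3, 6), -5))*39 = ((5 + (-2 + (⅓)*(-5)))/(-15 + (-2 + (⅓)*(-5))))*39 = ((5 + (-2 - 5/3))/(-15 + (-2 - 5/3)))*39 = ((5 - 11/3)/(-15 - 11/3))*39 = ((4/3)/(-56/3))*39 = -3/56*4/3*39 = -1/14*39 = -39/14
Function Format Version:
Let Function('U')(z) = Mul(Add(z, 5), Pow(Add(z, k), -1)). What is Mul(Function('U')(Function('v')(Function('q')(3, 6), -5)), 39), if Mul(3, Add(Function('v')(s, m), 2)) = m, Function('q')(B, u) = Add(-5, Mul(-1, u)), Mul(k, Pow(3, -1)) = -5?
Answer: Rational(-39, 14) ≈ -2.7857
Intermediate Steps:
k = -15 (k = Mul(3, -5) = -15)
Function('v')(s, m) = Add(-2, Mul(Rational(1, 3), m))
Function('U')(z) = Mul(Pow(Add(-15, z), -1), Add(5, z)) (Function('U')(z) = Mul(Add(z, 5), Pow(Add(z, -15), -1)) = Mul(Add(5, z), Pow(Add(-15, z), -1)) = Mul(Pow(Add(-15, z), -1), Add(5, z)))
Mul(Function('U')(Function('v')(Function('q')(3, 6), -5)), 39) = Mul(Mul(Pow(Add(-15, Add(-2, Mul(Rational(1, 3), -5))), -1), Add(5, Add(-2, Mul(Rational(1, 3), -5)))), 39) = Mul(Mul(Pow(Add(-15, Add(-2, Rational(-5, 3))), -1), Add(5, Add(-2, Rational(-5, 3)))), 39) = Mul(Mul(Pow(Add(-15, Rational(-11, 3)), -1), Add(5, Rational(-11, 3))), 39) = Mul(Mul(Pow(Rational(-56, 3), -1), Rational(4, 3)), 39) = Mul(Mul(Rational(-3, 56), Rational(4, 3)), 39) = Mul(Rational(-1, 14), 39) = Rational(-39, 14)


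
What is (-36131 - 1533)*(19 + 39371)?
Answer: -1483584960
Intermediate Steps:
(-36131 - 1533)*(19 + 39371) = -37664*39390 = -1483584960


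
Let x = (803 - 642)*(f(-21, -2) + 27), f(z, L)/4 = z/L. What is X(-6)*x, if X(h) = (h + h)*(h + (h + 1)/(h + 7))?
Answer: 1466388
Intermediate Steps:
f(z, L) = 4*z/L (f(z, L) = 4*(z/L) = 4*z/L)
x = 11109 (x = (803 - 642)*(4*(-21)/(-2) + 27) = 161*(4*(-21)*(-½) + 27) = 161*(42 + 27) = 161*69 = 11109)
X(h) = 2*h*(h + (1 + h)/(7 + h)) (X(h) = (2*h)*(h + (1 + h)/(7 + h)) = 2*h*(h + (1 + h)/(7 + h)))
X(-6)*x = (2*(-6)*(1 + (-6)² + 8*(-6))/(7 - 6))*11109 = (2*(-6)*(1 + 36 - 48)/1)*11109 = (2*(-6)*1*(-11))*11109 = 132*11109 = 1466388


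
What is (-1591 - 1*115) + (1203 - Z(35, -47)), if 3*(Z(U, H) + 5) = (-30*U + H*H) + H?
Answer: -2606/3 ≈ -868.67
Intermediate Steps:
Z(U, H) = -5 - 10*U + H/3 + H²/3 (Z(U, H) = -5 + ((-30*U + H*H) + H)/3 = -5 + ((-30*U + H²) + H)/3 = -5 + ((H² - 30*U) + H)/3 = -5 + (H + H² - 30*U)/3 = -5 + (-10*U + H/3 + H²/3) = -5 - 10*U + H/3 + H²/3)
(-1591 - 1*115) + (1203 - Z(35, -47)) = (-1591 - 1*115) + (1203 - (-5 - 10*35 + (⅓)*(-47) + (⅓)*(-47)²)) = (-1591 - 115) + (1203 - (-5 - 350 - 47/3 + (⅓)*2209)) = -1706 + (1203 - (-5 - 350 - 47/3 + 2209/3)) = -1706 + (1203 - 1*1097/3) = -1706 + (1203 - 1097/3) = -1706 + 2512/3 = -2606/3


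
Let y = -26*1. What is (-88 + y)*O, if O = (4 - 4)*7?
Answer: 0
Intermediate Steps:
O = 0 (O = 0*7 = 0)
y = -26
(-88 + y)*O = (-88 - 26)*0 = -114*0 = 0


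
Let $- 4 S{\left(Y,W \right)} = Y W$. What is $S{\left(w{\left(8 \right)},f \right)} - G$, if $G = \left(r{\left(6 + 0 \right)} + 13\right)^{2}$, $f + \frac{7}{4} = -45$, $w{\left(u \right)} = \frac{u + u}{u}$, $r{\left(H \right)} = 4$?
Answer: $- \frac{2125}{8} \approx -265.63$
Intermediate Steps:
$w{\left(u \right)} = 2$ ($w{\left(u \right)} = \frac{2 u}{u} = 2$)
$f = - \frac{187}{4}$ ($f = - \frac{7}{4} - 45 = - \frac{187}{4} \approx -46.75$)
$S{\left(Y,W \right)} = - \frac{W Y}{4}$ ($S{\left(Y,W \right)} = - \frac{Y W}{4} = - \frac{W Y}{4}$)
$G = 289$ ($G = \left(4 + 13\right)^{2} = 17^{2} = 289$)
$S{\left(w{\left(8 \right)},f \right)} - G = \left(- \frac{1}{4}\right) \left(- \frac{187}{4}\right) 2 - 289 = \frac{187}{8} - 289 = - \frac{2125}{8}$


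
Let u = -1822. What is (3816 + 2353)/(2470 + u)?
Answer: 6169/648 ≈ 9.5201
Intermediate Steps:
(3816 + 2353)/(2470 + u) = (3816 + 2353)/(2470 - 1822) = 6169/648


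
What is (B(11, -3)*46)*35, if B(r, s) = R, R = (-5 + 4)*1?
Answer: -1610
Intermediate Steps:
R = -1 (R = -1*1 = -1)
B(r, s) = -1
(B(11, -3)*46)*35 = -1*46*35 = -46*35 = -1610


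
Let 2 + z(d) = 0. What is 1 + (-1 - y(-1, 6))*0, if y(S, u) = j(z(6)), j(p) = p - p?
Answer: 1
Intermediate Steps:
z(d) = -2 (z(d) = -2 + 0 = -2)
j(p) = 0
y(S, u) = 0
1 + (-1 - y(-1, 6))*0 = 1 + (-1 - 1*0)*0 = 1 + (-1 + 0)*0 = 1 - 1*0 = 1 + 0 = 1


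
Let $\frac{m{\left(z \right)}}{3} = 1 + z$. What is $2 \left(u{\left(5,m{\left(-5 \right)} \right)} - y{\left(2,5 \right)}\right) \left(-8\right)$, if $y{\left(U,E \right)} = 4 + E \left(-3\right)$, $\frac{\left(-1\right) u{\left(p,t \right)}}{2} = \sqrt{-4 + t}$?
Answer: $-176 + 128 i \approx -176.0 + 128.0 i$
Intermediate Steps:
$m{\left(z \right)} = 3 + 3 z$ ($m{\left(z \right)} = 3 \left(1 + z\right) = 3 + 3 z$)
$u{\left(p,t \right)} = - 2 \sqrt{-4 + t}$
$y{\left(U,E \right)} = 4 - 3 E$
$2 \left(u{\left(5,m{\left(-5 \right)} \right)} - y{\left(2,5 \right)}\right) \left(-8\right) = 2 \left(- 2 \sqrt{-4 + \left(3 + 3 \left(-5\right)\right)} - \left(4 - 15\right)\right) \left(-8\right) = 2 \left(- 2 \sqrt{-4 + \left(3 - 15\right)} - \left(4 - 15\right)\right) \left(-8\right) = 2 \left(- 2 \sqrt{-4 - 12} - -11\right) \left(-8\right) = 2 \left(- 2 \sqrt{-16} + 11\right) \left(-8\right) = 2 \left(- 2 \cdot 4 i + 11\right) \left(-8\right) = 2 \left(- 8 i + 11\right) \left(-8\right) = 2 \left(11 - 8 i\right) \left(-8\right) = \left(22 - 16 i\right) \left(-8\right) = -176 + 128 i$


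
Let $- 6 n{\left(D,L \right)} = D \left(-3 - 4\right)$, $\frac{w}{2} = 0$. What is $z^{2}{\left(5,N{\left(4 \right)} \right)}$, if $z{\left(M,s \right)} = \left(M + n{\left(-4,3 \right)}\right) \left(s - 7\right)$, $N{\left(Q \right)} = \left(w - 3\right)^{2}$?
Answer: $\frac{4}{9} \approx 0.44444$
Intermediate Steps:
$w = 0$ ($w = 2 \cdot 0 = 0$)
$N{\left(Q \right)} = 9$ ($N{\left(Q \right)} = \left(0 - 3\right)^{2} = \left(-3\right)^{2} = 9$)
$n{\left(D,L \right)} = \frac{7 D}{6}$ ($n{\left(D,L \right)} = - \frac{D \left(-3 - 4\right)}{6} = - \frac{D \left(-7\right)}{6} = - \frac{\left(-7\right) D}{6} = \frac{7 D}{6}$)
$z{\left(M,s \right)} = \left(-7 + s\right) \left(- \frac{14}{3} + M\right)$ ($z{\left(M,s \right)} = \left(M + \frac{7}{6} \left(-4\right)\right) \left(s - 7\right) = \left(M - \frac{14}{3}\right) \left(-7 + s\right) = \left(- \frac{14}{3} + M\right) \left(-7 + s\right) = \left(-7 + s\right) \left(- \frac{14}{3} + M\right)$)
$z^{2}{\left(5,N{\left(4 \right)} \right)} = \left(\frac{98}{3} - 35 - 42 + 5 \cdot 9\right)^{2} = \left(\frac{98}{3} - 35 - 42 + 45\right)^{2} = \left(\frac{2}{3}\right)^{2} = \frac{4}{9}$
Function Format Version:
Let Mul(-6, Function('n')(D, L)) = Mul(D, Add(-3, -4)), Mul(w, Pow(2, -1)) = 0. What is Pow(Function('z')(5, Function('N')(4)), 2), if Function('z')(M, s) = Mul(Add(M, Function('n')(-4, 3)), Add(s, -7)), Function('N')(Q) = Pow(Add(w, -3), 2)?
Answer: Rational(4, 9) ≈ 0.44444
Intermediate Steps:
w = 0 (w = Mul(2, 0) = 0)
Function('N')(Q) = 9 (Function('N')(Q) = Pow(Add(0, -3), 2) = Pow(-3, 2) = 9)
Function('n')(D, L) = Mul(Rational(7, 6), D) (Function('n')(D, L) = Mul(Rational(-1, 6), Mul(D, Add(-3, -4))) = Mul(Rational(-1, 6), Mul(D, -7)) = Mul(Rational(-1, 6), Mul(-7, D)) = Mul(Rational(7, 6), D))
Function('z')(M, s) = Mul(Add(-7, s), Add(Rational(-14, 3), M)) (Function('z')(M, s) = Mul(Add(M, Mul(Rational(7, 6), -4)), Add(s, -7)) = Mul(Add(M, Rational(-14, 3)), Add(-7, s)) = Mul(Add(Rational(-14, 3), M), Add(-7, s)) = Mul(Add(-7, s), Add(Rational(-14, 3), M)))
Pow(Function('z')(5, Function('N')(4)), 2) = Pow(Add(Rational(98, 3), Mul(-7, 5), Mul(Rational(-14, 3), 9), Mul(5, 9)), 2) = Pow(Add(Rational(98, 3), -35, -42, 45), 2) = Pow(Rational(2, 3), 2) = Rational(4, 9)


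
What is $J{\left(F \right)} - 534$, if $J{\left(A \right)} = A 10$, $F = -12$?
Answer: $-654$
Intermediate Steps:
$J{\left(A \right)} = 10 A$
$J{\left(F \right)} - 534 = 10 \left(-12\right) - 534 = -120 - 534 = -654$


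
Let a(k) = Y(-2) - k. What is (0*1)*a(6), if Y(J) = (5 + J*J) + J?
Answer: 0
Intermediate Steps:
Y(J) = 5 + J + J² (Y(J) = (5 + J²) + J = 5 + J + J²)
a(k) = 7 - k (a(k) = (5 - 2 + (-2)²) - k = (5 - 2 + 4) - k = 7 - k)
(0*1)*a(6) = (0*1)*(7 - 1*6) = 0*(7 - 6) = 0*1 = 0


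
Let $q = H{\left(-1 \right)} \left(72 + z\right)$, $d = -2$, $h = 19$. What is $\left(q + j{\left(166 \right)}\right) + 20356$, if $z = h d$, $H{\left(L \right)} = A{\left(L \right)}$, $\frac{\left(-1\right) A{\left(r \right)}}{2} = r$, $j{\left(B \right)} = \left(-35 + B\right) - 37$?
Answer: $20518$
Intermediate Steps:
$j{\left(B \right)} = -72 + B$
$A{\left(r \right)} = - 2 r$
$H{\left(L \right)} = - 2 L$
$z = -38$ ($z = 19 \left(-2\right) = -38$)
$q = 68$ ($q = \left(-2\right) \left(-1\right) \left(72 - 38\right) = 2 \cdot 34 = 68$)
$\left(q + j{\left(166 \right)}\right) + 20356 = \left(68 + \left(-72 + 166\right)\right) + 20356 = \left(68 + 94\right) + 20356 = 162 + 20356 = 20518$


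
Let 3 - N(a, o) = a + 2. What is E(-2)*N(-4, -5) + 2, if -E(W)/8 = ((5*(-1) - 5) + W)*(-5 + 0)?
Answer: -2398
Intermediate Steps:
N(a, o) = 1 - a (N(a, o) = 3 - (a + 2) = 3 - (2 + a) = 3 + (-2 - a) = 1 - a)
E(W) = -400 + 40*W (E(W) = -8*((5*(-1) - 5) + W)*(-5 + 0) = -8*((-5 - 5) + W)*(-5) = -8*(-10 + W)*(-5) = -8*(50 - 5*W) = -400 + 40*W)
E(-2)*N(-4, -5) + 2 = (-400 + 40*(-2))*(1 - 1*(-4)) + 2 = (-400 - 80)*(1 + 4) + 2 = -480*5 + 2 = -2400 + 2 = -2398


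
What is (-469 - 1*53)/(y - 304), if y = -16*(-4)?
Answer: 87/40 ≈ 2.1750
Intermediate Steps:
y = 64
(-469 - 1*53)/(y - 304) = (-469 - 1*53)/(64 - 304) = (-469 - 53)/(-240) = -522*(-1/240) = 87/40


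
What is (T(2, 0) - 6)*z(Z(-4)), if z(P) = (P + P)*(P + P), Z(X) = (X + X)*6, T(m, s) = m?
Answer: -36864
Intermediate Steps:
Z(X) = 12*X (Z(X) = (2*X)*6 = 12*X)
z(P) = 4*P**2 (z(P) = (2*P)*(2*P) = 4*P**2)
(T(2, 0) - 6)*z(Z(-4)) = (2 - 6)*(4*(12*(-4))**2) = -16*(-48)**2 = -16*2304 = -4*9216 = -36864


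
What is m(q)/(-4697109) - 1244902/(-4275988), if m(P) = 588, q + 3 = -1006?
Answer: 974154351229/3347463619782 ≈ 0.29101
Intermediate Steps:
q = -1009 (q = -3 - 1006 = -1009)
m(q)/(-4697109) - 1244902/(-4275988) = 588/(-4697109) - 1244902/(-4275988) = 588*(-1/4697109) - 1244902*(-1/4275988) = -196/1565703 + 622451/2137994 = 974154351229/3347463619782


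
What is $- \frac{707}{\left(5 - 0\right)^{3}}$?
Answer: $- \frac{707}{125} \approx -5.656$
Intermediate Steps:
$- \frac{707}{\left(5 - 0\right)^{3}} = - \frac{707}{\left(5 + 0\right)^{3}} = - \frac{707}{5^{3}} = - \frac{707}{125}$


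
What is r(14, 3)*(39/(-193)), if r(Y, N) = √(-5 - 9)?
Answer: -39*I*√14/193 ≈ -0.75609*I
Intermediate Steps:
r(Y, N) = I*√14 (r(Y, N) = √(-14) = I*√14)
r(14, 3)*(39/(-193)) = (I*√14)*(39/(-193)) = (I*√14)*(39*(-1/193)) = (I*√14)*(-39/193) = -39*I*√14/193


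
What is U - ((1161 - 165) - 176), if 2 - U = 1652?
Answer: -2470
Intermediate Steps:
U = -1650 (U = 2 - 1*1652 = 2 - 1652 = -1650)
U - ((1161 - 165) - 176) = -1650 - ((1161 - 165) - 176) = -1650 - (996 - 176) = -1650 - 1*820 = -1650 - 820 = -2470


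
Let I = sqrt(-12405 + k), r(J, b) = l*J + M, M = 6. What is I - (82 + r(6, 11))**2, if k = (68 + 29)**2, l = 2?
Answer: -10000 + 2*I*sqrt(749) ≈ -10000.0 + 54.736*I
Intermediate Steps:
k = 9409 (k = 97**2 = 9409)
r(J, b) = 6 + 2*J (r(J, b) = 2*J + 6 = 6 + 2*J)
I = 2*I*sqrt(749) (I = sqrt(-12405 + 9409) = sqrt(-2996) = 2*I*sqrt(749) ≈ 54.736*I)
I - (82 + r(6, 11))**2 = 2*I*sqrt(749) - (82 + (6 + 2*6))**2 = 2*I*sqrt(749) - (82 + (6 + 12))**2 = 2*I*sqrt(749) - (82 + 18)**2 = 2*I*sqrt(749) - 1*100**2 = 2*I*sqrt(749) - 1*10000 = 2*I*sqrt(749) - 10000 = -10000 + 2*I*sqrt(749)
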